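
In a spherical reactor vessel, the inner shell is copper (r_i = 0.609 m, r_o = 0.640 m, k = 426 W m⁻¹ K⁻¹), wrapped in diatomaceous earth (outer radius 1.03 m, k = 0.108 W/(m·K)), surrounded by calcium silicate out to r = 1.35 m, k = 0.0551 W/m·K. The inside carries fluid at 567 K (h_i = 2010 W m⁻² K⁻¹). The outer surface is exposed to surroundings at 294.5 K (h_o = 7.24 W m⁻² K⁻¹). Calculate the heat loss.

Series thermal resistances, inner to outer:
  R_conv,in = 1/(4πr²h) = 1/(4π·0.609²·2010) = 1.067×10^-4 K/W
  R_copper = (1/0.609 − 1/0.640)/(4πk) = 0.07954/(4π·426) = 1.486×10^-5 K/W
  R_diatomaceous earth = (1/0.640 − 1/1.03)/(4πk) = 0.5916/(4π·0.108) = 0.4359 K/W
  R_calcium silicate = (1/1.03 − 1/1.35)/(4πk) = 0.2301/(4π·0.0551) = 0.3324 K/W
  R_conv,out = 1/(4πr²h) = 1/(4π·1.35²·7.24) = 0.006031 K/W
ΣR = 1.067×10^-4 + 1.486×10^-5 + 0.4359 + 0.3324 + 0.006031 = 0.7745 K/W
Q = ΔT/ΣR = (567 K − 294.5 K)/0.7745 = 352 W

Q = 352 W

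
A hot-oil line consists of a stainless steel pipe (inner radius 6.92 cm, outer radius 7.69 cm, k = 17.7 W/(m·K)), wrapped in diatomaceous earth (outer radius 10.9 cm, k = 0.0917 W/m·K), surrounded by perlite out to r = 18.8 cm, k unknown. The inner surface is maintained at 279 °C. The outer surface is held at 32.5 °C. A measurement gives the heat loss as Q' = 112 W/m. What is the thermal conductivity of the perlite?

k = 0.0544 W/m·K

ΣR = ΔT/Q' = |279 − 32.5|/112 = 2.201 m·K/W
Known resistances:
  R'_stainless steel = ln(0.0769/0.0692)/(2πk) = 0.1055/(2π·17.7) = 9.487×10^-4 m·K/W
  R'_diatomaceous earth = ln(0.109/0.0769)/(2πk) = 0.3488/(2π·0.0917) = 0.6055 m·K/W
R_perlite = ΣR − ΣR_known = 2.201 − 0.6064 = 1.595 m·K/W
ln(r₂/r₁)/(2πk) = 1.595 ⇒ k = 0.5451/(2π·1.595) = 0.0544 W/m·K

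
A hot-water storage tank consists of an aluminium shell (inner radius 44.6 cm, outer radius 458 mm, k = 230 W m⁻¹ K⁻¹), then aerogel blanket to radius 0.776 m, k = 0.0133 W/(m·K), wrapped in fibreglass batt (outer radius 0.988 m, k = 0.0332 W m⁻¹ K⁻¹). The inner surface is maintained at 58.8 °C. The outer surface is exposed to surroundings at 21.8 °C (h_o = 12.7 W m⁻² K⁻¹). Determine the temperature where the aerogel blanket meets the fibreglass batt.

T = 25.9 °C

Treat each layer as a resistance in series:
  R_aluminium = (1/0.446 − 1/0.458)/(4πk) = 0.05875/(4π·230) = 2.033×10^-5 K/W
  R_aerogel blanket = (1/0.458 − 1/0.776)/(4πk) = 0.8947/(4π·0.0133) = 5.354 K/W
  R_fibreglass batt = (1/0.776 − 1/0.988)/(4πk) = 0.2765/(4π·0.0332) = 0.6628 K/W
  R_conv,out = 1/(4πr²h) = 1/(4π·0.988²·12.7) = 0.006419 K/W
ΣR = 2.033×10^-5 + 5.354 + 0.6628 + 0.006419 = 6.023 K/W
Q = ΔT/ΣR = (58.8 °C − 21.8 °C)/6.023 = 6.143 W
From the inner boundary to the aerogel blanket/fibreglass batt interface, ΣR_partial = 5.354 K/W.
T_interface = T_in − Q·ΣR_partial = 58.8 °C − (6.143)(5.354) = 25.9 °C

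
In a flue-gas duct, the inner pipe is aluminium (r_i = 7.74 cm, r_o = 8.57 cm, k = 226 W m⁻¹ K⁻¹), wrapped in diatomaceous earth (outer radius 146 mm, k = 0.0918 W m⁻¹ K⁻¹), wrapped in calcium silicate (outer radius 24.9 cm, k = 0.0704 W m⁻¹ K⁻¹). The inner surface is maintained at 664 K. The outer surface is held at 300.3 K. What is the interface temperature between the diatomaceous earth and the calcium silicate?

Resistance network (inner→outer):
  R'_aluminium = ln(0.0857/0.0774)/(2πk) = 0.1019/(2π·226) = 7.174×10^-5 m·K/W
  R'_diatomaceous earth = ln(0.146/0.0857)/(2πk) = 0.5328/(2π·0.0918) = 0.9236 m·K/W
  R'_calcium silicate = ln(0.249/0.146)/(2πk) = 0.5338/(2π·0.0704) = 1.207 m·K/W
ΣR = 7.174×10^-5 + 0.9236 + 1.207 = 2.131 m·K/W
Q' = ΔT/ΣR = (664 K − 300.3 K)/2.131 = 170.7 W/m
From the inner boundary to the diatomaceous earth/calcium silicate interface, ΣR_partial = 0.9237 m·K/W.
T_interface = T_in − Q'·ΣR_partial = 664 K − (170.7)(0.9237) = 506 K

T = 506 K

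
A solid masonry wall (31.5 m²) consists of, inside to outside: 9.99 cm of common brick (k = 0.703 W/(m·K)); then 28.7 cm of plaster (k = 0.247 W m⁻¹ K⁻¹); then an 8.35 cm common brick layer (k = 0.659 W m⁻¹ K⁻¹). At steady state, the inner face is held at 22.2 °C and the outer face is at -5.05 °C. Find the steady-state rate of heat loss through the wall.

Resistance network (inner→outer):
  R_common brick = L/(kA) = 0.0999/(0.703·31.5) = 0.004511 K/W
  R_plaster = L/(kA) = 0.287/(0.247·31.5) = 0.03689 K/W
  R_common brick = L/(kA) = 0.0835/(0.659·31.5) = 0.004022 K/W
ΣR = 0.004511 + 0.03689 + 0.004022 = 0.04542 K/W
Q = ΔT/ΣR = (22.2 °C − -5.05 °C)/0.04542 = 600 W

Q = 600 W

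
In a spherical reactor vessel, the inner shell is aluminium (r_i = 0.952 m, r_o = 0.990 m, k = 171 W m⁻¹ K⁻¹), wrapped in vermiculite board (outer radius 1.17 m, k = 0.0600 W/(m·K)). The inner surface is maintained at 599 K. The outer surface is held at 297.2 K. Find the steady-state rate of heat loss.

Series thermal resistances, inner to outer:
  R_aluminium = (1/0.952 − 1/0.990)/(4πk) = 0.04032/(4π·171) = 1.876×10^-5 K/W
  R_vermiculite board = (1/0.990 − 1/1.17)/(4πk) = 0.1554/(4π·0.0600) = 0.2061 K/W
ΣR = 1.876×10^-5 + 0.2061 = 0.2061 K/W
Q = ΔT/ΣR = (599 K − 297.2 K)/0.2061 = 1460 W

Q = 1460 W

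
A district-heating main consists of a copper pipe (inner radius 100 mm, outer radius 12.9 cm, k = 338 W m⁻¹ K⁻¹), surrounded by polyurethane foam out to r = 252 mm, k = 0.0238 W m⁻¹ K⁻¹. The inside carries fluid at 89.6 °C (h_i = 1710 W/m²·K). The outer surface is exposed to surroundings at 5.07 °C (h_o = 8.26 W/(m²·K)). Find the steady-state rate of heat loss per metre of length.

Q' = 18.6 W/m

Resistance network (inner→outer):
  R'_conv,in = 1/(2πr h) = 1/(2π·0.100·1710) = 9.307×10^-4 m·K/W
  R'_copper = ln(0.129/0.100)/(2πk) = 0.2546/(2π·338) = 1.199×10^-4 m·K/W
  R'_polyurethane foam = ln(0.252/0.129)/(2πk) = 0.6696/(2π·0.0238) = 4.478 m·K/W
  R'_conv,out = 1/(2πr h) = 1/(2π·0.252·8.26) = 0.07646 m·K/W
ΣR = 9.307×10^-4 + 1.199×10^-4 + 4.478 + 0.07646 = 4.556 m·K/W
Q' = ΔT/ΣR = (89.6 °C − 5.07 °C)/4.556 = 18.6 W/m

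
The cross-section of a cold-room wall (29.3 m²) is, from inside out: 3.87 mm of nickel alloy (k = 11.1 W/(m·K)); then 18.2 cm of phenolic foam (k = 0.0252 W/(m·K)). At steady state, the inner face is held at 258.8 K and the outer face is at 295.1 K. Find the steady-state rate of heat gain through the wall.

Series thermal resistances, inner to outer:
  R_nickel alloy = L/(kA) = 0.00387/(11.1·29.3) = 1.190×10^-5 K/W
  R_phenolic foam = L/(kA) = 0.182/(0.0252·29.3) = 0.2465 K/W
ΣR = 1.190×10^-5 + 0.2465 = 0.2465 K/W
Q = ΔT/ΣR = (258.8 K − 295.1 K)/0.2465 = -147 W
(Negative Q ⇒ heat flows inward; heat gain = 147 W.)

Q = 147 W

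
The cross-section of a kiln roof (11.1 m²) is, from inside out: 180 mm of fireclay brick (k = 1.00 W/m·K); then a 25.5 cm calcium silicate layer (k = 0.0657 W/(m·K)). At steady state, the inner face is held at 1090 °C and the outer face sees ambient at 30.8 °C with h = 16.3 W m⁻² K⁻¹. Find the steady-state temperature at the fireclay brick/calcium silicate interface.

T = 1044 °C

Treat each layer as a resistance in series:
  R_fireclay brick = L/(kA) = 0.180/(1.00·11.1) = 0.01622 K/W
  R_calcium silicate = L/(kA) = 0.255/(0.0657·11.1) = 0.3497 K/W
  R_conv,out = 1/(hA) = 1/(16.3·11.1) = 0.005527 K/W
ΣR = 0.01622 + 0.3497 + 0.005527 = 0.3714 K/W
Q = ΔT/ΣR = (1090 °C − 30.8 °C)/0.3714 = 2852 W
From the inner boundary to the fireclay brick/calcium silicate interface, ΣR_partial = 0.01622 K/W.
T_interface = T_in − Q·ΣR_partial = 1090 °C − (2852)(0.01622) = 1044 °C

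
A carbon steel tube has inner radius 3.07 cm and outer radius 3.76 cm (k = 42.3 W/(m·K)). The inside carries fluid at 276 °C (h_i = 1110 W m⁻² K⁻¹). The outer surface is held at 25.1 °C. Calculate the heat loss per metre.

Series thermal resistances, inner to outer:
  R'_conv,in = 1/(2πr h) = 1/(2π·0.0307·1110) = 0.004670 m·K/W
  R'_carbon steel = ln(0.0376/0.0307)/(2πk) = 0.2027/(2π·42.3) = 7.628×10^-4 m·K/W
ΣR = 0.004670 + 7.628×10^-4 = 0.005433 m·K/W
Q' = ΔT/ΣR = (276 °C − 25.1 °C)/0.005433 = 46200 W/m

Q' = 46.2 kW/m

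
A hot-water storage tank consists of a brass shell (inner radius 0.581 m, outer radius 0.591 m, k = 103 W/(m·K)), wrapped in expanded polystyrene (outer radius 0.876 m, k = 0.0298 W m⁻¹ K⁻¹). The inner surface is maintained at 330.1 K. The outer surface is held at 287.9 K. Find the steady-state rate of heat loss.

Series thermal resistances, inner to outer:
  R_brass = (1/0.581 − 1/0.591)/(4πk) = 0.02912/(4π·103) = 2.250×10^-5 K/W
  R_expanded polystyrene = (1/0.591 − 1/0.876)/(4πk) = 0.5505/(4π·0.0298) = 1.470 K/W
ΣR = 2.250×10^-5 + 1.470 = 1.470 K/W
Q = ΔT/ΣR = (330.1 K − 287.9 K)/1.470 = 28.7 W

Q = 28.7 W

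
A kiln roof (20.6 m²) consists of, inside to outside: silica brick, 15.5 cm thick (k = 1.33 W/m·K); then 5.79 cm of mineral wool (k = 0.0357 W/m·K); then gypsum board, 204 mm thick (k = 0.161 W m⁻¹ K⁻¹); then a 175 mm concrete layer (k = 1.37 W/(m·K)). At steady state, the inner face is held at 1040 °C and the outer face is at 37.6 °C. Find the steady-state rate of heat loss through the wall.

Q = 6590 W

Series thermal resistances, inner to outer:
  R_silica brick = L/(kA) = 0.155/(1.33·20.6) = 0.005657 K/W
  R_mineral wool = L/(kA) = 0.0579/(0.0357·20.6) = 0.07873 K/W
  R_gypsum board = L/(kA) = 0.204/(0.161·20.6) = 0.06151 K/W
  R_concrete = L/(kA) = 0.175/(1.37·20.6) = 0.006201 K/W
ΣR = 0.005657 + 0.07873 + 0.06151 + 0.006201 = 0.1521 K/W
Q = ΔT/ΣR = (1040 °C − 37.6 °C)/0.1521 = 6590 W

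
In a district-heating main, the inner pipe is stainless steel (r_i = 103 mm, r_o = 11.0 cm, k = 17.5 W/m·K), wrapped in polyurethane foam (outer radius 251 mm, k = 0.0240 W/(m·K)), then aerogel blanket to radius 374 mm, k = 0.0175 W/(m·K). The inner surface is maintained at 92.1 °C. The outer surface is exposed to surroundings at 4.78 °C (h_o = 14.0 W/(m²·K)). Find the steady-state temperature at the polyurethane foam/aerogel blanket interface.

T = 39.8 °C

Resistance network (inner→outer):
  R'_stainless steel = ln(0.110/0.103)/(2πk) = 0.06575/(2π·17.5) = 5.980×10^-4 m·K/W
  R'_polyurethane foam = ln(0.251/0.110)/(2πk) = 0.8250/(2π·0.0240) = 5.471 m·K/W
  R'_aerogel blanket = ln(0.374/0.251)/(2πk) = 0.3988/(2π·0.0175) = 3.627 m·K/W
  R'_conv,out = 1/(2πr h) = 1/(2π·0.374·14.0) = 0.03040 m·K/W
ΣR = 5.980×10^-4 + 5.471 + 3.627 + 0.03040 = 9.129 m·K/W
Q' = ΔT/ΣR = (92.1 °C − 4.78 °C)/9.129 = 9.565 W/m
From the inner boundary to the polyurethane foam/aerogel blanket interface, ΣR_partial = 5.472 m·K/W.
T_interface = T_in − Q'·ΣR_partial = 92.1 °C − (9.565)(5.472) = 39.8 °C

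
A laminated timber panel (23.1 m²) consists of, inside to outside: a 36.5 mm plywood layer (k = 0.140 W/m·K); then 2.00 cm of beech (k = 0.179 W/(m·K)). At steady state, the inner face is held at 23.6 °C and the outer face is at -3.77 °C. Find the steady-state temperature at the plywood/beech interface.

T = 4.44 °C

Resistance network (inner→outer):
  R_plywood = L/(kA) = 0.0365/(0.140·23.1) = 0.01129 K/W
  R_beech = L/(kA) = 0.0200/(0.179·23.1) = 0.004837 K/W
ΣR = 0.01129 + 0.004837 = 0.01613 K/W
Q = ΔT/ΣR = (23.6 °C − -3.77 °C)/0.01613 = 1697 W
From the inner boundary to the plywood/beech interface, ΣR_partial = 0.01129 K/W.
T_interface = T_in − Q·ΣR_partial = 23.6 °C − (1697)(0.01129) = 4.44 °C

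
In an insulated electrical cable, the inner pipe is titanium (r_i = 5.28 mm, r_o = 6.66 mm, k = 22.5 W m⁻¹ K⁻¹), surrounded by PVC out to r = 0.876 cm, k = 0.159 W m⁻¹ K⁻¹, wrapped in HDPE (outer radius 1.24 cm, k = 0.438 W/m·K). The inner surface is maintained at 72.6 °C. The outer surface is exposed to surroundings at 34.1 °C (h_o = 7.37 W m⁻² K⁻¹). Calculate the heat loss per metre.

Treat each layer as a resistance in series:
  R'_titanium = ln(0.00666/0.00528)/(2πk) = 0.2322/(2π·22.5) = 0.001642 m·K/W
  R'_PVC = ln(0.00876/0.00666)/(2πk) = 0.2741/(2π·0.159) = 0.2743 m·K/W
  R'_HDPE = ln(0.0124/0.00876)/(2πk) = 0.3475/(2π·0.438) = 0.1263 m·K/W
  R'_conv,out = 1/(2πr h) = 1/(2π·0.0124·7.37) = 1.742 m·K/W
ΣR = 0.001642 + 0.2743 + 0.1263 + 1.742 = 2.144 m·K/W
Q' = ΔT/ΣR = (72.6 °C − 34.1 °C)/2.144 = 18.0 W/m

Q' = 18.0 W/m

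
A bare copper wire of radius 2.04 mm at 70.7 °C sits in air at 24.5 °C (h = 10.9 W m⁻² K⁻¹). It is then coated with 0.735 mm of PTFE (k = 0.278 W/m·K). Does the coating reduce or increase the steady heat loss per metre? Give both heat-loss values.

increases: 6.45 → 8.50 W/m

Critical radius for a cylinder: r_cr = k/h = 0.0255 m = 2.55 cm.
Outer radius after coating: r₂ = 0.00204 + 7.35×10^-4 = 0.002775 m.
Since r₁ < r_cr and r₂ ≤ r_cr, the coating moves toward the maximum at r_cr — heat loss rises.
Bare: R = 1/(2πr₁h) = 7.158 m·K/W; Q = 46.2/7.158 = 6.45 W/m.
Coated: R = R_cond + R_conv = 5.438 m·K/W; Q = 46.2/5.438 = 8.50 W/m.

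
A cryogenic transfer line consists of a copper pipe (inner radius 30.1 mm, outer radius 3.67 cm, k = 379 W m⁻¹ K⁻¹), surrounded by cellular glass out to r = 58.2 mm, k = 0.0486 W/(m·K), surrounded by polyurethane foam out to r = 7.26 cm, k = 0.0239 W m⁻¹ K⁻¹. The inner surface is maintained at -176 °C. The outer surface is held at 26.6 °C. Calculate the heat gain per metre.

Q' = 67.9 W/m

Treat each layer as a resistance in series:
  R'_copper = ln(0.0367/0.0301)/(2πk) = 0.1983/(2π·379) = 8.325×10^-5 m·K/W
  R'_cellular glass = ln(0.0582/0.0367)/(2πk) = 0.4611/(2π·0.0486) = 1.510 m·K/W
  R'_polyurethane foam = ln(0.0726/0.0582)/(2πk) = 0.2211/(2π·0.0239) = 1.472 m·K/W
ΣR = 8.325×10^-5 + 1.510 + 1.472 = 2.982 m·K/W
Q' = ΔT/ΣR = (-176 °C − 26.6 °C)/2.982 = -67.9 W/m
(Negative Q' ⇒ heat flows inward; heat gain = 67.9 W/m.)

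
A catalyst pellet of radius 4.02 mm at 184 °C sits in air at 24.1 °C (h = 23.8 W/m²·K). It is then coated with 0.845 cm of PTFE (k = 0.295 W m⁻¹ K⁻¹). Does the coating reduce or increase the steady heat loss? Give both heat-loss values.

increases: 0.773 → 2.39 W

Critical radius for a sphere: r_cr = 2k/h = 0.0248 m = 2.48 cm.
Outer radius after coating: r₂ = 0.00402 + 0.00845 = 0.01247 m.
Since r₁ < r_cr and r₂ ≤ r_cr, the coating moves toward the maximum at r_cr — heat loss rises.
Bare: R = 1/(4πr₁²h) = 206.9 K/W; Q = 159.9/206.9 = 0.773 W.
Coated: R = R_cond + R_conv = 66.97 K/W; Q = 159.9/66.97 = 2.39 W.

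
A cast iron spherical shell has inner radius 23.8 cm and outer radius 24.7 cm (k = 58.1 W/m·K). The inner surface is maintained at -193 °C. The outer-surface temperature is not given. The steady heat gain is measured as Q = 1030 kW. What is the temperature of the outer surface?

T_out = 23.0 °C

Sum the resistances:
  R_cast iron = (1/0.238 − 1/0.247)/(4πk) = 0.1531/(4π·58.1) = 2.097×10^-4 K/W
ΣR = 2.097×10^-4 K/W
ΔT = Q·ΣR = 1.03×10^6 × 2.097×10^-4 = 216.0 K
Heat flows inward, so T_out = T_in + ΔT = -193 + 216.0 = 23.0 °C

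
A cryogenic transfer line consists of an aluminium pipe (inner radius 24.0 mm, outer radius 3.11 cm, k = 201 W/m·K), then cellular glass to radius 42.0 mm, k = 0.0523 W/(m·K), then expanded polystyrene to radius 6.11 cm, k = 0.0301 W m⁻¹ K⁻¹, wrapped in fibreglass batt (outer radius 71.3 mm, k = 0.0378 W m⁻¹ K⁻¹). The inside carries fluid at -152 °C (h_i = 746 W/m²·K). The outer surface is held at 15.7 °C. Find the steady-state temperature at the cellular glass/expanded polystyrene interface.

T = -108 °C

Resistance network (inner→outer):
  R'_conv,in = 1/(2πr h) = 1/(2π·0.0240·746) = 0.008889 m·K/W
  R'_aluminium = ln(0.0311/0.0240)/(2πk) = 0.2592/(2π·201) = 2.052×10^-4 m·K/W
  R'_cellular glass = ln(0.0420/0.0311)/(2πk) = 0.3005/(2π·0.0523) = 0.9143 m·K/W
  R'_expanded polystyrene = ln(0.0611/0.0420)/(2πk) = 0.3748/(2π·0.0301) = 1.982 m·K/W
  R'_fibreglass batt = ln(0.0713/0.0611)/(2πk) = 0.1544/(2π·0.0378) = 0.6500 m·K/W
ΣR = 0.008889 + 2.052×10^-4 + 0.9143 + 1.982 + 0.6500 = 3.555 m·K/W
Q' = ΔT/ΣR = (-152 °C − 15.7 °C)/3.555 = -47.17 W/m
From the inner boundary to the cellular glass/expanded polystyrene interface, ΣR_partial = 0.9234 m·K/W.
T_interface = T_in − Q'·ΣR_partial = -152 °C − (-47.17)(0.9234) = -108 °C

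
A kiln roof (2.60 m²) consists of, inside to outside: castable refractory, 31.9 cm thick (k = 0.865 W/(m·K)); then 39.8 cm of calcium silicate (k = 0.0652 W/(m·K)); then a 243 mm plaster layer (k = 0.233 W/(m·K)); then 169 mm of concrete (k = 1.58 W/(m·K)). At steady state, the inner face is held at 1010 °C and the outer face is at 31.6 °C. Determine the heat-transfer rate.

Q = 334 W

Resistance network (inner→outer):
  R_castable refractory = L/(kA) = 0.319/(0.865·2.60) = 0.1418 K/W
  R_calcium silicate = L/(kA) = 0.398/(0.0652·2.60) = 2.348 K/W
  R_plaster = L/(kA) = 0.243/(0.233·2.60) = 0.4011 K/W
  R_concrete = L/(kA) = 0.169/(1.58·2.60) = 0.04114 K/W
ΣR = 0.1418 + 2.348 + 0.4011 + 0.04114 = 2.932 K/W
Q = ΔT/ΣR = (1010 °C − 31.6 °C)/2.932 = 334 W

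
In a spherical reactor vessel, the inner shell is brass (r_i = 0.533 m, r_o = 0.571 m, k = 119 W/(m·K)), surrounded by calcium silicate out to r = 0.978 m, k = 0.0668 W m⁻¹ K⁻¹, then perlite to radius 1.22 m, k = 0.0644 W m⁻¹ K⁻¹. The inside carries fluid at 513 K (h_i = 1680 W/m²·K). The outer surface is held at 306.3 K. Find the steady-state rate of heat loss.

Series thermal resistances, inner to outer:
  R_conv,in = 1/(4πr²h) = 1/(4π·0.533²·1680) = 1.667×10^-4 K/W
  R_brass = (1/0.533 − 1/0.571)/(4πk) = 0.1249/(4π·119) = 8.350×10^-5 K/W
  R_calcium silicate = (1/0.571 − 1/0.978)/(4πk) = 0.7288/(4π·0.0668) = 0.8682 K/W
  R_perlite = (1/0.978 − 1/1.22)/(4πk) = 0.2028/(4π·0.0644) = 0.2506 K/W
ΣR = 1.667×10^-4 + 8.350×10^-5 + 0.8682 + 0.2506 = 1.119 K/W
Q = ΔT/ΣR = (513 K − 306.3 K)/1.119 = 185 W

Q = 185 W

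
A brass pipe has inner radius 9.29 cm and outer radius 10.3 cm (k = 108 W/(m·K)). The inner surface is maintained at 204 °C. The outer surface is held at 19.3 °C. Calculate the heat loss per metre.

Q' = 2πk·ΔT/ln(r₂/r₁) = 2π × 108 × 184.7 / ln(0.103/0.0929) = 1.21×10^6 W/m

Q' = 1210 kW/m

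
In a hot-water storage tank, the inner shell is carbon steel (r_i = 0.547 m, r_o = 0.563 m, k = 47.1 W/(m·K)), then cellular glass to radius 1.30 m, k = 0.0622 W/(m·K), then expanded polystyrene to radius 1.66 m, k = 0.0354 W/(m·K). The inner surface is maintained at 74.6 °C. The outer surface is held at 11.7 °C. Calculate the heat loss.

Resistance network (inner→outer):
  R_carbon steel = (1/0.547 − 1/0.563)/(4πk) = 0.05195/(4π·47.1) = 8.778×10^-5 K/W
  R_cellular glass = (1/0.563 − 1/1.30)/(4πk) = 1.007/(4π·0.0622) = 1.288 K/W
  R_expanded polystyrene = (1/1.30 − 1/1.66)/(4πk) = 0.1668/(4π·0.0354) = 0.3750 K/W
ΣR = 8.778×10^-5 + 1.288 + 0.3750 = 1.663 K/W
Q = ΔT/ΣR = (74.6 °C − 11.7 °C)/1.663 = 37.8 W

Q = 37.8 W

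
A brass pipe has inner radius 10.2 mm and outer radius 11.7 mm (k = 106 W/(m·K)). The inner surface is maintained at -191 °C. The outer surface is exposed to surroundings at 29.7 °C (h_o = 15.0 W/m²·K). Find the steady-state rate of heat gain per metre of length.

Treat each layer as a resistance in series:
  R'_brass = ln(0.0117/0.0102)/(2πk) = 0.1372/(2π·106) = 2.060×10^-4 m·K/W
  R'_conv,out = 1/(2πr h) = 1/(2π·0.0117·15.0) = 0.9069 m·K/W
ΣR = 2.060×10^-4 + 0.9069 = 0.9071 m·K/W
Q' = ΔT/ΣR = (-191 °C − 29.7 °C)/0.9071 = -243 W/m
(Negative Q' ⇒ heat flows inward; heat gain = 243 W/m.)

Q' = 243 W/m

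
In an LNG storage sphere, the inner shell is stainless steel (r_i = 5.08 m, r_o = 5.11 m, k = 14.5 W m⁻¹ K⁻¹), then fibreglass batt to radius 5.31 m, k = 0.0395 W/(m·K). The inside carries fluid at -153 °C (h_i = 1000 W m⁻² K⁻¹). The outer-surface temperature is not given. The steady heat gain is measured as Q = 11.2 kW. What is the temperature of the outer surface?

Sum the resistances:
  R_conv,in = 1/(4πr²h) = 1/(4π·5.08²·1000) = 3.084×10^-6 K/W
  R_stainless steel = (1/5.08 − 1/5.11)/(4πk) = 0.001156/(4π·14.5) = 6.342×10^-6 K/W
  R_fibreglass batt = (1/5.11 − 1/5.31)/(4πk) = 0.007371/(4π·0.0395) = 0.01485 K/W
ΣR = 0.01486 K/W
ΔT = Q·ΣR = 11200 × 0.01486 = 166.4 K
Heat flows inward, so T_out = T_in + ΔT = -153 + 166.4 = 13.4 °C

T_out = 13.4 °C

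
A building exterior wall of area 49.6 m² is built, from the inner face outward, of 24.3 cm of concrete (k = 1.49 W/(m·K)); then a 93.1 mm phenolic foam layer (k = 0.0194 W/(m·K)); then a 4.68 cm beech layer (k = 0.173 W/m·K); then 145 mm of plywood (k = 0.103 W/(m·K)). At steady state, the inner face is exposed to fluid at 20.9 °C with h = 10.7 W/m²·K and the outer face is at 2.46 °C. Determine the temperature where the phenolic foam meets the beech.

T = 7.06 °C

Series thermal resistances, inner to outer:
  R_conv,in = 1/(hA) = 1/(10.7·49.6) = 0.001884 K/W
  R_concrete = L/(kA) = 0.243/(1.49·49.6) = 0.003288 K/W
  R_phenolic foam = L/(kA) = 0.0931/(0.0194·49.6) = 0.09675 K/W
  R_beech = L/(kA) = 0.0468/(0.173·49.6) = 0.005454 K/W
  R_plywood = L/(kA) = 0.145/(0.103·49.6) = 0.02838 K/W
ΣR = 0.001884 + 0.003288 + 0.09675 + 0.005454 + 0.02838 = 0.1358 K/W
Q = ΔT/ΣR = (20.9 °C − 2.46 °C)/0.1358 = 135.8 W
From the inner boundary to the phenolic foam/beech interface, ΣR_partial = 0.1019 K/W.
T_interface = T_in − Q·ΣR_partial = 20.9 °C − (135.8)(0.1019) = 7.06 °C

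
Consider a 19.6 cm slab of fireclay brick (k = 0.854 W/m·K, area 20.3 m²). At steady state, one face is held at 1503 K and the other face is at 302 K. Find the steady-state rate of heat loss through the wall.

Q = kA·ΔT/L = 0.854 × 20.3 × |1503 K − 302 K| / 0.196 = 1.06×10^5 W

Q = 106 kW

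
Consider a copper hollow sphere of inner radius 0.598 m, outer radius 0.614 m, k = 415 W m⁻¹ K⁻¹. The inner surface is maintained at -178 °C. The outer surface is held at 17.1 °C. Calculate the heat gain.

Q = 2.33×10^7 W

Q = 4πk·ΔT/(1/r₁ − 1/r₂) = 4π × 415 × 195.1 / (1/0.598 − 1/0.614) = 2.33×10^7 W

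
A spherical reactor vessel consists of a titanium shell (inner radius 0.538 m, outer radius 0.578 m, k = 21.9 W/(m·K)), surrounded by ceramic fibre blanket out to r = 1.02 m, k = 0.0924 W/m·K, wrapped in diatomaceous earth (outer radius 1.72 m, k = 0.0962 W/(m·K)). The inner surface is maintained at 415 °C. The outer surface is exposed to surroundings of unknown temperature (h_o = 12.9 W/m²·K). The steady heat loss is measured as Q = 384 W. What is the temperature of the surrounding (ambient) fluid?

T_out = 39.3 °C

Series resistances:
  R_titanium = (1/0.538 − 1/0.578)/(4πk) = 0.1286/(4π·21.9) = 4.674×10^-4 K/W
  R_ceramic fibre blanket = (1/0.578 − 1/1.02)/(4πk) = 0.7497/(4π·0.0924) = 0.6457 K/W
  R_diatomaceous earth = (1/1.02 − 1/1.72)/(4πk) = 0.3990/(4π·0.0962) = 0.3301 K/W
  R_conv,out = 1/(4πr²h) = 1/(4π·1.72²·12.9) = 0.002085 K/W
ΣR = 0.9783 K/W
ΔT = Q·ΣR = 384 × 0.9783 = 375.7 K
Heat flows outward, so T_out = T_in − ΔT = 415 − 375.7 = 39.3 °C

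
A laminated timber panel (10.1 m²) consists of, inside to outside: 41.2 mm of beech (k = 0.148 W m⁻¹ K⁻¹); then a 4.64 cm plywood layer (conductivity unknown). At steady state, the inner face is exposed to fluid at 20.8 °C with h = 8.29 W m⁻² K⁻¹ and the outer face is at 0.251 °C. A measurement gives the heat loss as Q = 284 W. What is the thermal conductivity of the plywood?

ΣR = ΔT/Q = |20.8 − 0.251|/284 = 0.07236 K/W
Known resistances:
  R_conv,in = 1/(hA) = 1/(8.29·10.1) = 0.01194 K/W
  R_beech = L/(kA) = 0.0412/(0.148·10.1) = 0.02756 K/W
R_plywood = ΣR − ΣR_known = 0.07236 − 0.03950 = 0.03286 K/W
L/(kA) = 0.03286 ⇒ k = 0.0464/(0.03286·10.1) = 0.140 W/m·K

k = 0.140 W/m·K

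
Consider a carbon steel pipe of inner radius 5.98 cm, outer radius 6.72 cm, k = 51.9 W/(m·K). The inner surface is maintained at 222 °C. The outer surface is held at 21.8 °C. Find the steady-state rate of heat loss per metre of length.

Q' = 560 kW/m

Q' = 2πk·ΔT/ln(r₂/r₁) = 2π × 51.9 × 200.2 / ln(0.0672/0.0598) = 5.60×10^5 W/m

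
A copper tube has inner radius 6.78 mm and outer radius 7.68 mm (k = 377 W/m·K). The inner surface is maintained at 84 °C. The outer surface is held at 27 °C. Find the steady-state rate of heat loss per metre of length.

Q' = 2πk·ΔT/ln(r₂/r₁) = 2π × 377 × 57 / ln(0.00768/0.00678) = 1.08×10^6 W/m

Q' = 1080 kW/m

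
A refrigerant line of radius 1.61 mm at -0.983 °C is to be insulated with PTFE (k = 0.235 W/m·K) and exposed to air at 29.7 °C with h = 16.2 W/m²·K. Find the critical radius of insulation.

For a cylinder, r_cr = k_ins/h = 0.235/16.2 = 0.0145 m = 1.45 cm

r_cr = 1.45 cm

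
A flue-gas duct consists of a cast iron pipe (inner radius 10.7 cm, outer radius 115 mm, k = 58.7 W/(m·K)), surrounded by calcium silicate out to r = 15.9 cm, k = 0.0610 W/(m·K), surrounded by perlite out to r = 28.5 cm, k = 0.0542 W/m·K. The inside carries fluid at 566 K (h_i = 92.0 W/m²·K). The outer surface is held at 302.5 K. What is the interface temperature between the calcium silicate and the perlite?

T = 478 K

Series thermal resistances, inner to outer:
  R'_conv,in = 1/(2πr h) = 1/(2π·0.107·92.0) = 0.01617 m·K/W
  R'_cast iron = ln(0.115/0.107)/(2πk) = 0.07210/(2π·58.7) = 1.955×10^-4 m·K/W
  R'_calcium silicate = ln(0.159/0.115)/(2πk) = 0.3240/(2π·0.0610) = 0.8453 m·K/W
  R'_perlite = ln(0.285/0.159)/(2πk) = 0.5836/(2π·0.0542) = 1.714 m·K/W
ΣR = 0.01617 + 1.955×10^-4 + 0.8453 + 1.714 = 2.576 m·K/W
Q' = ΔT/ΣR = (566 K − 302.5 K)/2.576 = 102.3 W/m
From the inner boundary to the calcium silicate/perlite interface, ΣR_partial = 0.8617 m·K/W.
T_interface = T_in − Q'·ΣR_partial = 566 K − (102.3)(0.8617) = 478 K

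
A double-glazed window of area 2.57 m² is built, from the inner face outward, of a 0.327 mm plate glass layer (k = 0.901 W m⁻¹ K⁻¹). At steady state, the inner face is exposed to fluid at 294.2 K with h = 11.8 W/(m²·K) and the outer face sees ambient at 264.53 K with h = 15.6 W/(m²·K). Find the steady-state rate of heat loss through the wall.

Q = 511 W

Treat each layer as a resistance in series:
  R_conv,in = 1/(hA) = 1/(11.8·2.57) = 0.03298 K/W
  R_plate glass = L/(kA) = 3.27×10^-4/(0.901·2.57) = 1.412×10^-4 K/W
  R_conv,out = 1/(hA) = 1/(15.6·2.57) = 0.02494 K/W
ΣR = 0.03298 + 1.412×10^-4 + 0.02494 = 0.05806 K/W
Q = ΔT/ΣR = (294.2 K − 264.53 K)/0.05806 = 511 W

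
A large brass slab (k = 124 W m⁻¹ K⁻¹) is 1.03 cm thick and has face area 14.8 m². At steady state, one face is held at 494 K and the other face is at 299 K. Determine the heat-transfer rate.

Q = kA·ΔT/L = 124 × 14.8 × |494 K − 299 K| / 0.0103 = 3.47×10^7 W

Q = 34700 kW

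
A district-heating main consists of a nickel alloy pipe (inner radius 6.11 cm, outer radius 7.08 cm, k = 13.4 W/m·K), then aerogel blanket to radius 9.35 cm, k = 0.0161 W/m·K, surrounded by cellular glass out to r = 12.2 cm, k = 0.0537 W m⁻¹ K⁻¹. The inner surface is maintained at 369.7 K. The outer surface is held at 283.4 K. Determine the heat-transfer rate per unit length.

Q' = 24.4 W/m

Series thermal resistances, inner to outer:
  R'_nickel alloy = ln(0.0708/0.0611)/(2πk) = 0.1473/(2π·13.4) = 0.001750 m·K/W
  R'_aerogel blanket = ln(0.0935/0.0708)/(2πk) = 0.2781/(2π·0.0161) = 2.749 m·K/W
  R'_cellular glass = ln(0.122/0.0935)/(2πk) = 0.2661/(2π·0.0537) = 0.7885 m·K/W
ΣR = 0.001750 + 2.749 + 0.7885 = 3.539 m·K/W
Q' = ΔT/ΣR = (369.7 K − 283.4 K)/3.539 = 24.4 W/m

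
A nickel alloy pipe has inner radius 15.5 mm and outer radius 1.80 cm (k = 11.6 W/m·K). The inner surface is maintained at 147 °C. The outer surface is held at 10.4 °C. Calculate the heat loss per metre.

Q' = 66600 W/m

Q' = 2πk·ΔT/ln(r₂/r₁) = 2π × 11.6 × 136.6 / ln(0.0180/0.0155) = 66600 W/m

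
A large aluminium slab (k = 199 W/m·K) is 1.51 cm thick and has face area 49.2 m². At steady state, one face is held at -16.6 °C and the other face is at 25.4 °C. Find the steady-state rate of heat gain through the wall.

Q = 27200 kW

Q = kA·ΔT/L = 199 × 49.2 × |-16.6 °C − 25.4 °C| / 0.0151 = 2.72×10^7 W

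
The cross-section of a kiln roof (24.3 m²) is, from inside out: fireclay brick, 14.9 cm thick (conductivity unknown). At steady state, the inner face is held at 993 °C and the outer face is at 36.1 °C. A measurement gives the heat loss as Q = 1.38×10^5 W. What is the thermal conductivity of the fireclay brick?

ΣR = ΔT/Q = |993 − 36.1|/1.38×10^5 = 0.006934 K/W
L/(kA) = 0.006934 ⇒ k = 0.149/(0.006934·24.3) = 0.884 W/m·K

k = 0.884 W/m·K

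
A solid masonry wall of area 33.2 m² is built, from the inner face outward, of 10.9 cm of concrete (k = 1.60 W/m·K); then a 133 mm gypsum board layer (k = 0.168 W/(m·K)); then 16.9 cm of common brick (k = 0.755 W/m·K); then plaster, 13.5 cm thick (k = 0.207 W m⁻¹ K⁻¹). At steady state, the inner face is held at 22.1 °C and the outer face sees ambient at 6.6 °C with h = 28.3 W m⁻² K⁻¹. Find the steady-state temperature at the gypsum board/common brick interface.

T = 14.6 °C

Resistance network (inner→outer):
  R_concrete = L/(kA) = 0.109/(1.60·33.2) = 0.002052 K/W
  R_gypsum board = L/(kA) = 0.133/(0.168·33.2) = 0.02385 K/W
  R_common brick = L/(kA) = 0.169/(0.755·33.2) = 0.006742 K/W
  R_plaster = L/(kA) = 0.135/(0.207·33.2) = 0.01964 K/W
  R_conv,out = 1/(hA) = 1/(28.3·33.2) = 0.001064 K/W
ΣR = 0.002052 + 0.02385 + 0.006742 + 0.01964 + 0.001064 = 0.05335 K/W
Q = ΔT/ΣR = (22.1 °C − 6.6 °C)/0.05335 = 290.5 W
From the inner boundary to the gypsum board/common brick interface, ΣR_partial = 0.02590 K/W.
T_interface = T_in − Q·ΣR_partial = 22.1 °C − (290.5)(0.02590) = 14.6 °C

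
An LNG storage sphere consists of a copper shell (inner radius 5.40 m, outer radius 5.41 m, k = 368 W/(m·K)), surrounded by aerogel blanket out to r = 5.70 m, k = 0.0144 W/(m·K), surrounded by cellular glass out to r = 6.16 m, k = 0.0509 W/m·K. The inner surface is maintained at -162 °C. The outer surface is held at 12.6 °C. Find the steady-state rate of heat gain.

Resistance network (inner→outer):
  R_copper = (1/5.40 − 1/5.41)/(4πk) = 3.423×10^-4/(4π·368) = 7.402×10^-8 K/W
  R_aerogel blanket = (1/5.41 − 1/5.70)/(4πk) = 0.009404/(4π·0.0144) = 0.05197 K/W
  R_cellular glass = (1/5.70 − 1/6.16)/(4πk) = 0.01310/(4π·0.0509) = 0.02048 K/W
ΣR = 7.402×10^-8 + 0.05197 + 0.02048 = 0.07245 K/W
Q = ΔT/ΣR = (-162 °C − 12.6 °C)/0.07245 = -2410 W
(Negative Q ⇒ heat flows inward; heat gain = 2410 W.)

Q = 2.41 kW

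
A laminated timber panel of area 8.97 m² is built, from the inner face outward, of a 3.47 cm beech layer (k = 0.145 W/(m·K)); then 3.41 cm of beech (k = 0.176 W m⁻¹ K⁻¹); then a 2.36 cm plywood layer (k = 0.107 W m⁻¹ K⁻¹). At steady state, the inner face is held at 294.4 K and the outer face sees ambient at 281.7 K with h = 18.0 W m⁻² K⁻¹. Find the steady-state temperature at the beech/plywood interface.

T = 286.6 K

Series thermal resistances, inner to outer:
  R_beech = L/(kA) = 0.0347/(0.145·8.97) = 0.02668 K/W
  R_beech = L/(kA) = 0.0341/(0.176·8.97) = 0.02160 K/W
  R_plywood = L/(kA) = 0.0236/(0.107·8.97) = 0.02459 K/W
  R_conv,out = 1/(hA) = 1/(18.0·8.97) = 0.006193 K/W
ΣR = 0.02668 + 0.02160 + 0.02459 + 0.006193 = 0.07906 K/W
Q = ΔT/ΣR = (294.4 K − 281.7 K)/0.07906 = 160.6 W
From the inner boundary to the beech/plywood interface, ΣR_partial = 0.04828 K/W.
T_interface = T_in − Q·ΣR_partial = 294.4 K − (160.6)(0.04828) = 286.6 K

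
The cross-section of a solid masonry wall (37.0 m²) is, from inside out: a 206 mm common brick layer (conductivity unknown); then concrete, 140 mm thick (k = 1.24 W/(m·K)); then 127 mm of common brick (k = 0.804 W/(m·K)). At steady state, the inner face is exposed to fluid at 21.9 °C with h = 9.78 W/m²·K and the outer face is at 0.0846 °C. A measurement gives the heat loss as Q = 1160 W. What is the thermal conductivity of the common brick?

k = 0.638 W/m·K

ΣR = ΔT/Q = |21.9 − 0.0846|/1160 = 0.01881 K/W
Known resistances:
  R_conv,in = 1/(hA) = 1/(9.78·37.0) = 0.002763 K/W
  R_concrete = L/(kA) = 0.140/(1.24·37.0) = 0.003051 K/W
  R_common brick = L/(kA) = 0.127/(0.804·37.0) = 0.004269 K/W
R_common brick = ΣR − ΣR_known = 0.01881 − 0.01008 = 0.008730 K/W
L/(kA) = 0.008730 ⇒ k = 0.206/(0.008730·37.0) = 0.638 W/m·K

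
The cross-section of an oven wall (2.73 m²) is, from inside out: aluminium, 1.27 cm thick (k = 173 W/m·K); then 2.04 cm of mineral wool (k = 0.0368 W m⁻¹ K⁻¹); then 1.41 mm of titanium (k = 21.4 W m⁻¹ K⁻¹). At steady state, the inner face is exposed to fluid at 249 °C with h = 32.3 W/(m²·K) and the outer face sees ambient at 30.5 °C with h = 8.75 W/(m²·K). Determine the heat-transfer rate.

Treat each layer as a resistance in series:
  R_conv,in = 1/(hA) = 1/(32.3·2.73) = 0.01134 K/W
  R_aluminium = L/(kA) = 0.0127/(173·2.73) = 2.689×10^-5 K/W
  R_mineral wool = L/(kA) = 0.0204/(0.0368·2.73) = 0.2031 K/W
  R_titanium = L/(kA) = 0.00141/(21.4·2.73) = 2.413×10^-5 K/W
  R_conv,out = 1/(hA) = 1/(8.75·2.73) = 0.04186 K/W
ΣR = 0.01134 + 2.689×10^-5 + 0.2031 + 2.413×10^-5 + 0.04186 = 0.2564 K/W
Q = ΔT/ΣR = (249 °C − 30.5 °C)/0.2564 = 852 W

Q = 852 W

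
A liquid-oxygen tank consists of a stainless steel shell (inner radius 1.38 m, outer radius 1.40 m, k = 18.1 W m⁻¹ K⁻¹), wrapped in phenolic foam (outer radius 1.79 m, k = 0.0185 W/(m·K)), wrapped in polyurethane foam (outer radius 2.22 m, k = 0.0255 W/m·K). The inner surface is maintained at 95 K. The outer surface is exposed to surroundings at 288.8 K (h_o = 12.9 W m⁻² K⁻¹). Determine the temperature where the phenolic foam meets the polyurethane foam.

Resistance network (inner→outer):
  R_stainless steel = (1/1.38 − 1/1.40)/(4πk) = 0.01035/(4π·18.1) = 4.551×10^-5 K/W
  R_phenolic foam = (1/1.40 − 1/1.79)/(4πk) = 0.1556/(4π·0.0185) = 0.6694 K/W
  R_polyurethane foam = (1/1.79 − 1/2.22)/(4πk) = 0.1082/(4π·0.0255) = 0.3377 K/W
  R_conv,out = 1/(4πr²h) = 1/(4π·2.22²·12.9) = 0.001252 K/W
ΣR = 4.551×10^-5 + 0.6694 + 0.3377 + 0.001252 = 1.008 K/W
Q = ΔT/ΣR = (95 K − 288.8 K)/1.008 = -192.3 W
From the inner boundary to the phenolic foam/polyurethane foam interface, ΣR_partial = 0.6694 K/W.
T_interface = T_in − Q·ΣR_partial = 95 K − (-192.3)(0.6694) = 223.7 K

T = 223.7 K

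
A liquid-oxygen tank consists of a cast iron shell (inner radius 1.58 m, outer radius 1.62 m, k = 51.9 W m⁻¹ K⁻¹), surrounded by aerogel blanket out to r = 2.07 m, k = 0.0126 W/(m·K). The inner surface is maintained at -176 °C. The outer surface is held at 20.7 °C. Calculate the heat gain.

Q = 232 W

Resistance network (inner→outer):
  R_cast iron = (1/1.58 − 1/1.62)/(4πk) = 0.01563/(4π·51.9) = 2.396×10^-5 K/W
  R_aerogel blanket = (1/1.62 − 1/2.07)/(4πk) = 0.1342/(4π·0.0126) = 0.8475 K/W
ΣR = 2.396×10^-5 + 0.8475 = 0.8475 K/W
Q = ΔT/ΣR = (-176 °C − 20.7 °C)/0.8475 = -232 W
(Negative Q ⇒ heat flows inward; heat gain = 232 W.)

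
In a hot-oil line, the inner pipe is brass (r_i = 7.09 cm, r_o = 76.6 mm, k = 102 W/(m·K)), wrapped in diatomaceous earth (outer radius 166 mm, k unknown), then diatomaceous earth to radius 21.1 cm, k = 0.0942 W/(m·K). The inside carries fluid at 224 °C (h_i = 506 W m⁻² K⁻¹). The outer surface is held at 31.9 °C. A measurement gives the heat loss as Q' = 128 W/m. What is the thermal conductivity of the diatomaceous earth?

ΣR = ΔT/Q' = |224 − 31.9|/128 = 1.501 m·K/W
Known resistances:
  R'_conv,in = 1/(2πr h) = 1/(2π·0.0709·506) = 0.004436 m·K/W
  R'_brass = ln(0.0766/0.0709)/(2πk) = 0.07733/(2π·102) = 1.207×10^-4 m·K/W
  R'_diatomaceous earth = ln(0.211/0.166)/(2πk) = 0.2399/(2π·0.0942) = 0.4053 m·K/W
R_diatomaceous earth = ΣR − ΣR_known = 1.501 − 0.4099 = 1.091 m·K/W
ln(r₂/r₁)/(2πk) = 1.091 ⇒ k = 0.7734/(2π·1.091) = 0.113 W/m·K

k = 0.113 W/m·K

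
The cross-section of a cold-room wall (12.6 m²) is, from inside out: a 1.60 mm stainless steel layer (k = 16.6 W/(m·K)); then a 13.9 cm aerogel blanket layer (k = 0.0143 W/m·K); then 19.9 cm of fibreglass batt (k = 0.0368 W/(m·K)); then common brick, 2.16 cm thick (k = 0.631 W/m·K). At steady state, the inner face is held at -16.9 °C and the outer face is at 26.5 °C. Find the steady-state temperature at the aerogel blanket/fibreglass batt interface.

Resistance network (inner→outer):
  R_stainless steel = L/(kA) = 0.00160/(16.6·12.6) = 7.650×10^-6 K/W
  R_aerogel blanket = L/(kA) = 0.139/(0.0143·12.6) = 0.7715 K/W
  R_fibreglass batt = L/(kA) = 0.199/(0.0368·12.6) = 0.4292 K/W
  R_common brick = L/(kA) = 0.0216/(0.631·12.6) = 0.002717 K/W
ΣR = 7.650×10^-6 + 0.7715 + 0.4292 + 0.002717 = 1.203 K/W
Q = ΔT/ΣR = (-16.9 °C − 26.5 °C)/1.203 = -36.08 W
From the inner boundary to the aerogel blanket/fibreglass batt interface, ΣR_partial = 0.7715 K/W.
T_interface = T_in − Q·ΣR_partial = -16.9 °C − (-36.08)(0.7715) = 10.9 °C

T = 10.9 °C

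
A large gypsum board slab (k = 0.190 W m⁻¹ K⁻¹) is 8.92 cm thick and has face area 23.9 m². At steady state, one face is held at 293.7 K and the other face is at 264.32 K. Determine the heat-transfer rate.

Q = 1500 W

Q = kA·ΔT/L = 0.190 × 23.9 × |293.7 K − 264.32 K| / 0.0892 = 1500 W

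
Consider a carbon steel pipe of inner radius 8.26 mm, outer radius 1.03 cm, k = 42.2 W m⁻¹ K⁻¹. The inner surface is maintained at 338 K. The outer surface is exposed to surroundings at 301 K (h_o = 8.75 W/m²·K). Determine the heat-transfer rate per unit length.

Resistance network (inner→outer):
  R'_carbon steel = ln(0.0103/0.00826)/(2πk) = 0.2207/(2π·42.2) = 8.324×10^-4 m·K/W
  R'_conv,out = 1/(2πr h) = 1/(2π·0.0103·8.75) = 1.766 m·K/W
ΣR = 8.324×10^-4 + 1.766 = 1.767 m·K/W
Q' = ΔT/ΣR = (338 K − 301 K)/1.767 = 20.9 W/m

Q' = 20.9 W/m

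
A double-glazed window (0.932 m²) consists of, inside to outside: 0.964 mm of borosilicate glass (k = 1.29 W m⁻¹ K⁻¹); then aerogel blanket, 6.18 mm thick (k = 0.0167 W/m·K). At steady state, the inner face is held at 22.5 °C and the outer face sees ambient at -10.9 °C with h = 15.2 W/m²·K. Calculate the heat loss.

Q = 71.3 W

Series thermal resistances, inner to outer:
  R_borosilicate glass = L/(kA) = 9.64×10^-4/(1.29·0.932) = 8.018×10^-4 K/W
  R_aerogel blanket = L/(kA) = 0.00618/(0.0167·0.932) = 0.3971 K/W
  R_conv,out = 1/(hA) = 1/(15.2·0.932) = 0.07059 K/W
ΣR = 8.018×10^-4 + 0.3971 + 0.07059 = 0.4685 K/W
Q = ΔT/ΣR = (22.5 °C − -10.9 °C)/0.4685 = 71.3 W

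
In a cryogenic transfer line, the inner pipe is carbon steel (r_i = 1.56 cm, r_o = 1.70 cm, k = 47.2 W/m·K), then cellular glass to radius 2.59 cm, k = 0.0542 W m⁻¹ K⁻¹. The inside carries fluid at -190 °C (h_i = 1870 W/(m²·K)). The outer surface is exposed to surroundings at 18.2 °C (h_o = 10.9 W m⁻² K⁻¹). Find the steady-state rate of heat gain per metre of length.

Treat each layer as a resistance in series:
  R'_conv,in = 1/(2πr h) = 1/(2π·0.0156·1870) = 0.005456 m·K/W
  R'_carbon steel = ln(0.0170/0.0156)/(2πk) = 0.08594/(2π·47.2) = 2.898×10^-4 m·K/W
  R'_cellular glass = ln(0.0259/0.0170)/(2πk) = 0.4210/(2π·0.0542) = 1.236 m·K/W
  R'_conv,out = 1/(2πr h) = 1/(2π·0.0259·10.9) = 0.5638 m·K/W
ΣR = 0.005456 + 2.898×10^-4 + 1.236 + 0.5638 = 1.806 m·K/W
Q' = ΔT/ΣR = (-190 °C − 18.2 °C)/1.806 = -115 W/m
(Negative Q' ⇒ heat flows inward; heat gain = 115 W/m.)

Q' = 115 W/m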